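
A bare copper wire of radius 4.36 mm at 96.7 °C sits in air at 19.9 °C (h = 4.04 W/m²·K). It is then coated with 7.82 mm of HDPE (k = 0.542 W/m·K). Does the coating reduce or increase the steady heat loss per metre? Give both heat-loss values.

Critical radius for a cylinder: r_cr = k/h = 0.134 m = 13.4 cm.
Outer radius after coating: r₂ = 0.00436 + 0.00782 = 0.01218 m.
Since r₁ < r_cr and r₂ ≤ r_cr, the coating moves toward the maximum at r_cr — heat loss rises.
Bare: R = 1/(2πr₁h) = 9.036 m·K/W; Q = 76.8/9.036 = 8.50 W/m.
Coated: R = R_cond + R_conv = 3.536 m·K/W; Q = 76.8/3.536 = 21.7 W/m.

increases: 8.50 → 21.7 W/m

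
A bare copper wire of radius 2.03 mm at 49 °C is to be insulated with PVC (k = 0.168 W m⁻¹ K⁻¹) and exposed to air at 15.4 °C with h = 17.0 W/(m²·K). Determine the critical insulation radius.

For a cylinder, r_cr = k_ins/h = 0.168/17.0 = 0.00988 m = 0.988 cm

r_cr = 0.988 cm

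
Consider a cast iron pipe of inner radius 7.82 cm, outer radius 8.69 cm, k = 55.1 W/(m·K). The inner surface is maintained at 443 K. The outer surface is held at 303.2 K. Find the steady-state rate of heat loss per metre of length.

Q' = 2πk·ΔT/ln(r₂/r₁) = 2π × 55.1 × 139.8 / ln(0.0869/0.0782) = 4.59×10^5 W/m

Q' = 459 kW/m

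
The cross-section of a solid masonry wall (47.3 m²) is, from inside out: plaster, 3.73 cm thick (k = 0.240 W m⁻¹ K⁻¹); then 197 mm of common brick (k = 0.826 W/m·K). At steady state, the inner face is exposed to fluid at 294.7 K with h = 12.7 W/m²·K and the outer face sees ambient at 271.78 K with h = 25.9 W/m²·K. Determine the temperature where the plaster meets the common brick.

T = 284.2 K

Resistance network (inner→outer):
  R_conv,in = 1/(hA) = 1/(12.7·47.3) = 0.001665 K/W
  R_plaster = L/(kA) = 0.0373/(0.240·47.3) = 0.003286 K/W
  R_common brick = L/(kA) = 0.197/(0.826·47.3) = 0.005042 K/W
  R_conv,out = 1/(hA) = 1/(25.9·47.3) = 8.163×10^-4 K/W
ΣR = 0.001665 + 0.003286 + 0.005042 + 8.163×10^-4 = 0.01081 K/W
Q = ΔT/ΣR = (294.7 K − 271.78 K)/0.01081 = 2120 W
From the inner boundary to the plaster/common brick interface, ΣR_partial = 0.004951 K/W.
T_interface = T_in − Q·ΣR_partial = 294.7 K − (2120)(0.004951) = 284.2 K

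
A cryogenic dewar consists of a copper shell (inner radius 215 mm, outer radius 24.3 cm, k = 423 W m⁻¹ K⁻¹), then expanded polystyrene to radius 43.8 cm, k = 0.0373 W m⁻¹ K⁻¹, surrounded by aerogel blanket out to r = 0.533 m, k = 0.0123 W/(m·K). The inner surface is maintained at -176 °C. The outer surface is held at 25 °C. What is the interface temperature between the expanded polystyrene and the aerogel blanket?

Resistance network (inner→outer):
  R_copper = (1/0.215 − 1/0.243)/(4πk) = 0.5359/(4π·423) = 1.008×10^-4 K/W
  R_expanded polystyrene = (1/0.243 − 1/0.438)/(4πk) = 1.832/(4π·0.0373) = 3.909 K/W
  R_aerogel blanket = (1/0.438 − 1/0.533)/(4πk) = 0.4069/(4π·0.0123) = 2.633 K/W
ΣR = 1.008×10^-4 + 3.909 + 2.633 = 6.542 K/W
Q = ΔT/ΣR = (-176 °C − 25 °C)/6.542 = -30.72 W
From the inner boundary to the expanded polystyrene/aerogel blanket interface, ΣR_partial = 3.909 K/W.
T_interface = T_in − Q·ΣR_partial = -176 °C − (-30.72)(3.909) = -55.9 °C

T = -55.9 °C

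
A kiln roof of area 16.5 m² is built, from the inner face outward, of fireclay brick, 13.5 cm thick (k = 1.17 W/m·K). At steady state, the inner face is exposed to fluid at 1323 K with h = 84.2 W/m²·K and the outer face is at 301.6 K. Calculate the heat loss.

Series thermal resistances, inner to outer:
  R_conv,in = 1/(hA) = 1/(84.2·16.5) = 7.198×10^-4 K/W
  R_fireclay brick = L/(kA) = 0.135/(1.17·16.5) = 0.006993 K/W
ΣR = 7.198×10^-4 + 0.006993 = 0.007713 K/W
Q = ΔT/ΣR = (1323 K − 301.6 K)/0.007713 = 1.32×10^5 W

Q = 132 kW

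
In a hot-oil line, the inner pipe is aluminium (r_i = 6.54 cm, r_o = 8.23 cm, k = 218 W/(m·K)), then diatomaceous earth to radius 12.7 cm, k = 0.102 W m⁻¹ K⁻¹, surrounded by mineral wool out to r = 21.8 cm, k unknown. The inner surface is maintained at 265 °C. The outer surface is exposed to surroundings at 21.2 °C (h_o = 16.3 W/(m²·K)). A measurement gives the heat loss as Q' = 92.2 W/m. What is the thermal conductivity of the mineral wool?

ΣR = ΔT/Q' = |265 − 21.2|/92.2 = 2.644 m·K/W
Known resistances:
  R'_aluminium = ln(0.0823/0.0654)/(2πk) = 0.2298/(2π·218) = 1.678×10^-4 m·K/W
  R'_diatomaceous earth = ln(0.127/0.0823)/(2πk) = 0.4338/(2π·0.102) = 0.6769 m·K/W
  R'_conv,out = 1/(2πr h) = 1/(2π·0.218·16.3) = 0.04479 m·K/W
R_mineral wool = ΣR − ΣR_known = 2.644 − 0.7219 = 1.922 m·K/W
ln(r₂/r₁)/(2πk) = 1.922 ⇒ k = 0.5403/(2π·1.922) = 0.0447 W/m·K

k = 0.0447 W/m·K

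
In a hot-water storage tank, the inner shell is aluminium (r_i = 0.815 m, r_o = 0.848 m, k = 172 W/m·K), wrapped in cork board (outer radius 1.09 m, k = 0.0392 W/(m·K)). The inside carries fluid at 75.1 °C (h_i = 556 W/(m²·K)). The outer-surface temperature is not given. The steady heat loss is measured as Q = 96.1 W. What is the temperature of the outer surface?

Sum the resistances:
  R_conv,in = 1/(4πr²h) = 1/(4π·0.815²·556) = 2.155×10^-4 K/W
  R_aluminium = (1/0.815 − 1/0.848)/(4πk) = 0.04775/(4π·172) = 2.209×10^-5 K/W
  R_cork board = (1/0.848 − 1/1.09)/(4πk) = 0.2618/(4π·0.0392) = 0.5315 K/W
ΣR = 0.5317 K/W
ΔT = Q·ΣR = 96.1 × 0.5317 = 51.10 K
Heat flows outward, so T_out = T_in − ΔT = 75.1 − 51.10 = 24.0 °C

T_out = 24.0 °C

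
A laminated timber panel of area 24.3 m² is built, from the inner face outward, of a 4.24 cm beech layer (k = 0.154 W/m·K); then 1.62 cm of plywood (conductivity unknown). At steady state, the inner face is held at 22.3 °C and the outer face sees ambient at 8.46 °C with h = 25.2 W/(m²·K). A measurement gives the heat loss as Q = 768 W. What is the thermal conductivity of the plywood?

ΣR = ΔT/Q = |22.3 − 8.46|/768 = 0.01802 K/W
Known resistances:
  R_beech = L/(kA) = 0.0424/(0.154·24.3) = 0.01133 K/W
  R_conv,out = 1/(hA) = 1/(25.2·24.3) = 0.001633 K/W
R_plywood = ΣR − ΣR_known = 0.01802 − 0.01296 = 0.005060 K/W
L/(kA) = 0.005060 ⇒ k = 0.0162/(0.005060·24.3) = 0.132 W/m·K

k = 0.132 W/m·K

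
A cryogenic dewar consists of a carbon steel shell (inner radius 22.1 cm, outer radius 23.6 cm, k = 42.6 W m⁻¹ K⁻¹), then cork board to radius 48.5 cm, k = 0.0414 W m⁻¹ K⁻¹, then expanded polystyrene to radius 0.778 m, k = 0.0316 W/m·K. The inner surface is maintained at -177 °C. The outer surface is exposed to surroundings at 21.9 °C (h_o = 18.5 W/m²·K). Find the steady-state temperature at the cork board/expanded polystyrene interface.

Resistance network (inner→outer):
  R_carbon steel = (1/0.221 − 1/0.236)/(4πk) = 0.2876/(4π·42.6) = 5.372×10^-4 K/W
  R_cork board = (1/0.236 − 1/0.485)/(4πk) = 2.175/(4π·0.0414) = 4.182 K/W
  R_expanded polystyrene = (1/0.485 − 1/0.778)/(4πk) = 0.7765/(4π·0.0316) = 1.955 K/W
  R_conv,out = 1/(4πr²h) = 1/(4π·0.778²·18.5) = 0.007107 K/W
ΣR = 5.372×10^-4 + 4.182 + 1.955 + 0.007107 = 6.145 K/W
Q = ΔT/ΣR = (-177 °C − 21.9 °C)/6.145 = -32.37 W
From the inner boundary to the cork board/expanded polystyrene interface, ΣR_partial = 4.183 K/W.
T_interface = T_in − Q·ΣR_partial = -177 °C − (-32.37)(4.183) = -41.6 °C

T = -41.6 °C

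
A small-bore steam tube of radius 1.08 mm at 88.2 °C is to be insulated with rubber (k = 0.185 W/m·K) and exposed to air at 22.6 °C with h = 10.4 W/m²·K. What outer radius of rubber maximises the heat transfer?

r_cr = 1.78 cm

For a cylinder, r_cr = k_ins/h = 0.185/10.4 = 0.0178 m = 1.78 cm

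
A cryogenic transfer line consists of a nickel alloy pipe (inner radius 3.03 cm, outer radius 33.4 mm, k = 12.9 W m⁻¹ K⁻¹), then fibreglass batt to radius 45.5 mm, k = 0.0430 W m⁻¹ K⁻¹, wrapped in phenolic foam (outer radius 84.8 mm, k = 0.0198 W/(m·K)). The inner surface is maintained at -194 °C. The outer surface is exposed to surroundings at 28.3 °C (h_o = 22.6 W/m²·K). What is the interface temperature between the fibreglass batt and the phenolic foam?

T = -153 °C

Resistance network (inner→outer):
  R'_nickel alloy = ln(0.0334/0.0303)/(2πk) = 0.09741/(2π·12.9) = 0.001202 m·K/W
  R'_fibreglass batt = ln(0.0455/0.0334)/(2πk) = 0.3092/(2π·0.0430) = 1.144 m·K/W
  R'_phenolic foam = ln(0.0848/0.0455)/(2πk) = 0.6226/(2π·0.0198) = 5.004 m·K/W
  R'_conv,out = 1/(2πr h) = 1/(2π·0.0848·22.6) = 0.08305 m·K/W
ΣR = 0.001202 + 1.144 + 5.004 + 0.08305 = 6.232 m·K/W
Q' = ΔT/ΣR = (-194 °C − 28.3 °C)/6.232 = -35.67 W/m
From the inner boundary to the fibreglass batt/phenolic foam interface, ΣR_partial = 1.145 m·K/W.
T_interface = T_in − Q'·ΣR_partial = -194 °C − (-35.67)(1.145) = -153 °C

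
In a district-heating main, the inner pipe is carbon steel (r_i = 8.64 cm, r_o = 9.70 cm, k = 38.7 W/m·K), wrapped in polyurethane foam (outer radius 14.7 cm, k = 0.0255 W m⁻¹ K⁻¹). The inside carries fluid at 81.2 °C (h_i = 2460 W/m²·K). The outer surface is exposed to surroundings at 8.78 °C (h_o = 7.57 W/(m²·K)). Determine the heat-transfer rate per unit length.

Q' = 26.4 W/m

Series thermal resistances, inner to outer:
  R'_conv,in = 1/(2πr h) = 1/(2π·0.0864·2460) = 7.488×10^-4 m·K/W
  R'_carbon steel = ln(0.0970/0.0864)/(2πk) = 0.1157/(2π·38.7) = 4.759×10^-4 m·K/W
  R'_polyurethane foam = ln(0.147/0.0970)/(2πk) = 0.4157/(2π·0.0255) = 2.595 m·K/W
  R'_conv,out = 1/(2πr h) = 1/(2π·0.147·7.57) = 0.1430 m·K/W
ΣR = 7.488×10^-4 + 4.759×10^-4 + 2.595 + 0.1430 = 2.739 m·K/W
Q' = ΔT/ΣR = (81.2 °C − 8.78 °C)/2.739 = 26.4 W/m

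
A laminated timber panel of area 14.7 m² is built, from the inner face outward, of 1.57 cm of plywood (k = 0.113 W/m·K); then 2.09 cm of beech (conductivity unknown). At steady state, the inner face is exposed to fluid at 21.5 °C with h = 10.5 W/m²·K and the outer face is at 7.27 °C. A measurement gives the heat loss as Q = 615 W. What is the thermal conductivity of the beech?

ΣR = ΔT/Q = |21.5 − 7.27|/615 = 0.02314 K/W
Known resistances:
  R_conv,in = 1/(hA) = 1/(10.5·14.7) = 0.006479 K/W
  R_plywood = L/(kA) = 0.0157/(0.113·14.7) = 0.009452 K/W
R_beech = ΣR − ΣR_known = 0.02314 − 0.01593 = 0.007210 K/W
L/(kA) = 0.007210 ⇒ k = 0.0209/(0.007210·14.7) = 0.197 W/m·K

k = 0.197 W/m·K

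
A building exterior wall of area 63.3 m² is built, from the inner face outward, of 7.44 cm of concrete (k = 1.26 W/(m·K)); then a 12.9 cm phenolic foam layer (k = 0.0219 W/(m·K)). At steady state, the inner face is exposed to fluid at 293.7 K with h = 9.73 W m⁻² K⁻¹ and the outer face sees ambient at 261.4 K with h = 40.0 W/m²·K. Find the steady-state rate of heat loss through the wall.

Treat each layer as a resistance in series:
  R_conv,in = 1/(hA) = 1/(9.73·63.3) = 0.001624 K/W
  R_concrete = L/(kA) = 0.0744/(1.26·63.3) = 9.328×10^-4 K/W
  R_phenolic foam = L/(kA) = 0.129/(0.0219·63.3) = 0.09306 K/W
  R_conv,out = 1/(hA) = 1/(40.0·63.3) = 3.949×10^-4 K/W
ΣR = 0.001624 + 9.328×10^-4 + 0.09306 + 3.949×10^-4 = 0.09601 K/W
Q = ΔT/ΣR = (293.7 K − 261.4 K)/0.09601 = 336 W

Q = 336 W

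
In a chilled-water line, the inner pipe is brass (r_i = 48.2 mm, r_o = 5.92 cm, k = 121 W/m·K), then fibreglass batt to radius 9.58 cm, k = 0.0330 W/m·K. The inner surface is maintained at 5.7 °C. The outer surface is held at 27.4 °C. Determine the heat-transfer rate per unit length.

Resistance network (inner→outer):
  R'_brass = ln(0.0592/0.0482)/(2πk) = 0.2056/(2π·121) = 2.704×10^-4 m·K/W
  R'_fibreglass batt = ln(0.0958/0.0592)/(2πk) = 0.4813/(2π·0.0330) = 2.321 m·K/W
ΣR = 2.704×10^-4 + 2.321 = 2.321 m·K/W
Q' = ΔT/ΣR = (5.7 °C − 27.4 °C)/2.321 = -9.35 W/m
(Negative Q' ⇒ heat flows inward; heat gain = 9.35 W/m.)

Q' = 9.35 W/m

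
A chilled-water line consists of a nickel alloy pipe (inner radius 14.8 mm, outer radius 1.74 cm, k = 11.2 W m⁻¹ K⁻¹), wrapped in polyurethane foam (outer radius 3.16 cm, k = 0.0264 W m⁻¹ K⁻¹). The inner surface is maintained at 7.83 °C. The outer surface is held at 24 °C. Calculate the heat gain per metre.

Q' = 4.49 W/m

Series thermal resistances, inner to outer:
  R'_nickel alloy = ln(0.0174/0.0148)/(2πk) = 0.1618/(2π·11.2) = 0.002300 m·K/W
  R'_polyurethane foam = ln(0.0316/0.0174)/(2πk) = 0.5967/(2π·0.0264) = 3.597 m·K/W
ΣR = 0.002300 + 3.597 = 3.599 m·K/W
Q' = ΔT/ΣR = (7.83 °C − 24 °C)/3.599 = -4.49 W/m
(Negative Q' ⇒ heat flows inward; heat gain = 4.49 W/m.)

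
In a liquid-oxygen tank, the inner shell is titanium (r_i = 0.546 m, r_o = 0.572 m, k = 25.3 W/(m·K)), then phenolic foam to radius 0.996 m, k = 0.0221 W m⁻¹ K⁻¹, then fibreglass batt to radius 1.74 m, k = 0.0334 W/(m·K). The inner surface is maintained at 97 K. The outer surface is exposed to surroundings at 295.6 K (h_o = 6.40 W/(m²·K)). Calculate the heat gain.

Q = 53.6 W

Series thermal resistances, inner to outer:
  R_titanium = (1/0.546 − 1/0.572)/(4πk) = 0.08325/(4π·25.3) = 2.619×10^-4 K/W
  R_phenolic foam = (1/0.572 − 1/0.996)/(4πk) = 0.7442/(4π·0.0221) = 2.680 K/W
  R_fibreglass batt = (1/0.996 − 1/1.74)/(4πk) = 0.4293/(4π·0.0334) = 1.023 K/W
  R_conv,out = 1/(4πr²h) = 1/(4π·1.74²·6.40) = 0.004107 K/W
ΣR = 2.619×10^-4 + 2.680 + 1.023 + 0.004107 = 3.707 K/W
Q = ΔT/ΣR = (97 K − 295.6 K)/3.707 = -53.6 W
(Negative Q ⇒ heat flows inward; heat gain = 53.6 W.)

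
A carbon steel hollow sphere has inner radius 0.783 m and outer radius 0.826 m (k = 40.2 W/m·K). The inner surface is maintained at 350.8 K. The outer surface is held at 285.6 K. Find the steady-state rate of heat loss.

Q = 4πk·ΔT/(1/r₁ − 1/r₂) = 4π × 40.2 × 65.2 / (1/0.783 − 1/0.826) = 4.95×10^5 W

Q = 4.95×10^5 W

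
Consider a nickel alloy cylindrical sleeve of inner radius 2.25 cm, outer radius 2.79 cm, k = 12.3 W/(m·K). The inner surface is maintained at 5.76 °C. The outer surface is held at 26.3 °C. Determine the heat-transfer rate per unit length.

Q' = 7.38 kW/m

Q' = 2πk·ΔT/ln(r₂/r₁) = 2π × 12.3 × 20.54 / ln(0.0279/0.0225) = 7380 W/m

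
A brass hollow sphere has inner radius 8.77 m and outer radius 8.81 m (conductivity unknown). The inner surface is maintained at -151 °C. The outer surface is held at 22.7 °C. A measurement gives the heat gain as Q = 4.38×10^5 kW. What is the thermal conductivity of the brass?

ΣR = ΔT/Q = |-151 − 22.7|/4.38×10^8 = 3.966×10^-7 K/W
(1/r₁−1/r₂)/(4πk) = 3.966×10^-7 ⇒ k = 5.177×10^-4/(4π·3.966×10^-7) = 104 W/m·K

k = 104 W/m·K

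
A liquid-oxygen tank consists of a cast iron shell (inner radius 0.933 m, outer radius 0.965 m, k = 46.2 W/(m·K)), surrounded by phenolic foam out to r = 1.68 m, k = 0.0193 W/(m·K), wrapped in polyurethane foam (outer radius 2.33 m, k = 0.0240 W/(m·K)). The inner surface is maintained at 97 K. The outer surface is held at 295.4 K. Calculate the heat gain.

Treat each layer as a resistance in series:
  R_cast iron = (1/0.933 − 1/0.965)/(4πk) = 0.03554/(4π·46.2) = 6.122×10^-5 K/W
  R_phenolic foam = (1/0.965 − 1/1.68)/(4πk) = 0.4410/(4π·0.0193) = 1.818 K/W
  R_polyurethane foam = (1/1.68 − 1/2.33)/(4πk) = 0.1661/(4π·0.0240) = 0.5506 K/W
ΣR = 6.122×10^-5 + 1.818 + 0.5506 = 2.369 K/W
Q = ΔT/ΣR = (97 K − 295.4 K)/2.369 = -83.7 W
(Negative Q ⇒ heat flows inward; heat gain = 83.7 W.)

Q = 83.7 W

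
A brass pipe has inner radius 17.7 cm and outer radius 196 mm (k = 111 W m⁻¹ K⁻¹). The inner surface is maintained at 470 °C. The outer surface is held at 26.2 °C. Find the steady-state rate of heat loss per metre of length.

Q' = 3.04×10^6 W/m

Q' = 2πk·ΔT/ln(r₂/r₁) = 2π × 111 × 443.8 / ln(0.196/0.177) = 3.04×10^6 W/m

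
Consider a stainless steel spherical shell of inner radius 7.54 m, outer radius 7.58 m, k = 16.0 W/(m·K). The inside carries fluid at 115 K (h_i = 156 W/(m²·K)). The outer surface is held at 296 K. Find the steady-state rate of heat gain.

Series thermal resistances, inner to outer:
  R_conv,in = 1/(4πr²h) = 1/(4π·7.54²·156) = 8.973×10^-6 K/W
  R_stainless steel = (1/7.54 − 1/7.58)/(4πk) = 6.999×10^-4/(4π·16.0) = 3.481×10^-6 K/W
ΣR = 8.973×10^-6 + 3.481×10^-6 = 1.245×10^-5 K/W
Q = ΔT/ΣR = (115 K − 296 K)/1.245×10^-5 = -1.45×10^7 W
(Negative Q ⇒ heat flows inward; heat gain = 1.45×10^7 W.)

Q = 1.45×10^7 W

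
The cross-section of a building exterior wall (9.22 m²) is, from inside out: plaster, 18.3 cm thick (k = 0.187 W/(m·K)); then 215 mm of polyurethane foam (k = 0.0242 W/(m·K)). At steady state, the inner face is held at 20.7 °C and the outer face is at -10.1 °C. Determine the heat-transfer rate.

Treat each layer as a resistance in series:
  R_plaster = L/(kA) = 0.183/(0.187·9.22) = 0.1061 K/W
  R_polyurethane foam = L/(kA) = 0.215/(0.0242·9.22) = 0.9636 K/W
ΣR = 0.1061 + 0.9636 = 1.070 K/W
Q = ΔT/ΣR = (20.7 °C − -10.1 °C)/1.070 = 28.8 W

Q = 28.8 W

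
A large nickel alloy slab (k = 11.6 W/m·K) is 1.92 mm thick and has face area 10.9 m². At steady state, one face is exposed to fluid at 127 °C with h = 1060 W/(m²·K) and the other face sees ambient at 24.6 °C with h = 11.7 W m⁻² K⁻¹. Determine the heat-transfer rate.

Q = 12.9 kW

Resistance network (inner→outer):
  R_conv,in = 1/(hA) = 1/(1060·10.9) = 8.655×10^-5 K/W
  R_nickel alloy = L/(kA) = 0.00192/(11.6·10.9) = 1.519×10^-5 K/W
  R_conv,out = 1/(hA) = 1/(11.7·10.9) = 0.007841 K/W
ΣR = 8.655×10^-5 + 1.519×10^-5 + 0.007841 = 0.007943 K/W
Q = ΔT/ΣR = (127 °C − 24.6 °C)/0.007943 = 12900 W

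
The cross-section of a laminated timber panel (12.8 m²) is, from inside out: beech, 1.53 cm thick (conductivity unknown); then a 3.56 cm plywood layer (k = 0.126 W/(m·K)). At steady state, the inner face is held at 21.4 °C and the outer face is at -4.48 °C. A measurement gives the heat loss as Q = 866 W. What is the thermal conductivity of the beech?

k = 0.153 W/m·K

ΣR = ΔT/Q = |21.4 − -4.48|/866 = 0.02988 K/W
Known resistances:
  R_plywood = L/(kA) = 0.0356/(0.126·12.8) = 0.02207 K/W
R_beech = ΣR − ΣR_known = 0.02988 − 0.02207 = 0.007810 K/W
L/(kA) = 0.007810 ⇒ k = 0.0153/(0.007810·12.8) = 0.153 W/m·K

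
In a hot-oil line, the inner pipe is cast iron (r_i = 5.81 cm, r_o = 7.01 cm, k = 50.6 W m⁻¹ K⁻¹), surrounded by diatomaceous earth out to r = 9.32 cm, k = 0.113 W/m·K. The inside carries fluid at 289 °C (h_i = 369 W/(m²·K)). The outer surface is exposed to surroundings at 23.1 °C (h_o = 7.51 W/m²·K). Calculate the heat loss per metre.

Resistance network (inner→outer):
  R'_conv,in = 1/(2πr h) = 1/(2π·0.0581·369) = 0.007424 m·K/W
  R'_cast iron = ln(0.0701/0.0581)/(2πk) = 0.1878/(2π·50.6) = 5.906×10^-4 m·K/W
  R'_diatomaceous earth = ln(0.0932/0.0701)/(2πk) = 0.2848/(2π·0.113) = 0.4012 m·K/W
  R'_conv,out = 1/(2πr h) = 1/(2π·0.0932·7.51) = 0.2274 m·K/W
ΣR = 0.007424 + 5.906×10^-4 + 0.4012 + 0.2274 = 0.6366 m·K/W
Q' = ΔT/ΣR = (289 °C − 23.1 °C)/0.6366 = 418 W/m

Q' = 418 W/m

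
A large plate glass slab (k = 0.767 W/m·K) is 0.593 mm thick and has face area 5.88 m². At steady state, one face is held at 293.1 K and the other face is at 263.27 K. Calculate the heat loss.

Q = kA·ΔT/L = 0.767 × 5.88 × |293.1 K − 263.27 K| / 5.93×10^-4 = 2.27×10^5 W

Q = 2.27×10^5 W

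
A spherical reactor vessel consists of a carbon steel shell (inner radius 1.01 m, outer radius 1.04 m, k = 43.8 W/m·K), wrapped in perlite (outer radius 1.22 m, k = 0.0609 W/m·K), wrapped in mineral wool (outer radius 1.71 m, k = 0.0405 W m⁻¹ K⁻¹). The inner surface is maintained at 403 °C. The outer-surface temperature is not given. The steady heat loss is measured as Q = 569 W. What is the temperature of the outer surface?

Sum the resistances:
  R_carbon steel = (1/1.01 − 1/1.04)/(4πk) = 0.02856/(4π·43.8) = 5.189×10^-5 K/W
  R_perlite = (1/1.04 − 1/1.22)/(4πk) = 0.1419/(4π·0.0609) = 0.1854 K/W
  R_mineral wool = (1/1.22 − 1/1.71)/(4πk) = 0.2349/(4π·0.0405) = 0.4615 K/W
ΣR = 0.6469 K/W
ΔT = Q·ΣR = 569 × 0.6469 = 368.1 K
Heat flows outward, so T_out = T_in − ΔT = 403 − 368.1 = 34.9 °C

T_out = 34.9 °C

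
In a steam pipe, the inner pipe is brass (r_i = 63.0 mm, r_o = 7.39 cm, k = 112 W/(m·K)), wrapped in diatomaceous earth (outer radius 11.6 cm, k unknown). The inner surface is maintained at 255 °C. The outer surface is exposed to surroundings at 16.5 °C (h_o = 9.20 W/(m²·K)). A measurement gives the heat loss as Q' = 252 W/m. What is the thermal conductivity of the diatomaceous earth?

ΣR = ΔT/Q' = |255 − 16.5|/252 = 0.9464 m·K/W
Known resistances:
  R'_brass = ln(0.0739/0.0630)/(2πk) = 0.1596/(2π·112) = 2.268×10^-4 m·K/W
  R'_conv,out = 1/(2πr h) = 1/(2π·0.116·9.20) = 0.1491 m·K/W
R_diatomaceous earth = ΣR − ΣR_known = 0.9464 − 0.1493 = 0.7971 m·K/W
ln(r₂/r₁)/(2πk) = 0.7971 ⇒ k = 0.4509/(2π·0.7971) = 0.0900 W/m·K

k = 0.0900 W/m·K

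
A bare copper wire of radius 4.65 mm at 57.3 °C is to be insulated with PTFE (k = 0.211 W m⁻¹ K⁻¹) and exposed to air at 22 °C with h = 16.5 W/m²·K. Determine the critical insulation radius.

For a cylinder, r_cr = k_ins/h = 0.211/16.5 = 0.0128 m = 1.28 cm

r_cr = 1.28 cm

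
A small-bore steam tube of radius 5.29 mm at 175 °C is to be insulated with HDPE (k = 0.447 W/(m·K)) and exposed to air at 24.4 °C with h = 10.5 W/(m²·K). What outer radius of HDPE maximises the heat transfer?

For a cylinder, r_cr = k_ins/h = 0.447/10.5 = 0.0426 m = 4.26 cm

r_cr = 4.26 cm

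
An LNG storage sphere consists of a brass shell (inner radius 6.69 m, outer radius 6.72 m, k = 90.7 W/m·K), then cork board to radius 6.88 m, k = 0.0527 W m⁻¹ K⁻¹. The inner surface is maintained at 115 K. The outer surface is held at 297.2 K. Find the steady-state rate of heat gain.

Treat each layer as a resistance in series:
  R_brass = (1/6.69 − 1/6.72)/(4πk) = 6.673×10^-4/(4π·90.7) = 5.855×10^-7 K/W
  R_cork board = (1/6.72 − 1/6.88)/(4πk) = 0.003461/(4π·0.0527) = 0.005226 K/W
ΣR = 5.855×10^-7 + 0.005226 = 0.005227 K/W
Q = ΔT/ΣR = (115 K − 297.2 K)/0.005227 = -34900 W
(Negative Q ⇒ heat flows inward; heat gain = 34900 W.)

Q = 34.9 kW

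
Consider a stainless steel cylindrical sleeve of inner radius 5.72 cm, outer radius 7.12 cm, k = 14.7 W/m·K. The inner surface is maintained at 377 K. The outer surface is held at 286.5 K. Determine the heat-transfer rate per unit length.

Q' = 2πk·ΔT/ln(r₂/r₁) = 2π × 14.7 × 90.5 / ln(0.0712/0.0572) = 38200 W/m

Q' = 38.2 kW/m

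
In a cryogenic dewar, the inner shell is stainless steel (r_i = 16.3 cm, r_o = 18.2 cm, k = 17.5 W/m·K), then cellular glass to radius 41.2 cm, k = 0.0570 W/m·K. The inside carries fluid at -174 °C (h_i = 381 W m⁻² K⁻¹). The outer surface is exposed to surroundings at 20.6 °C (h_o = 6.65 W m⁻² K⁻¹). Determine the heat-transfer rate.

Q = 44.6 W

Series thermal resistances, inner to outer:
  R_conv,in = 1/(4πr²h) = 1/(4π·0.163²·381) = 0.007861 K/W
  R_stainless steel = (1/0.163 − 1/0.182)/(4πk) = 0.6405/(4π·17.5) = 0.002912 K/W
  R_cellular glass = (1/0.182 − 1/0.412)/(4πk) = 3.067/(4π·0.0570) = 4.282 K/W
  R_conv,out = 1/(4πr²h) = 1/(4π·0.412²·6.65) = 0.07050 K/W
ΣR = 0.007861 + 0.002912 + 4.282 + 0.07050 = 4.363 K/W
Q = ΔT/ΣR = (-174 °C − 20.6 °C)/4.363 = -44.6 W
(Negative Q ⇒ heat flows inward; heat gain = 44.6 W.)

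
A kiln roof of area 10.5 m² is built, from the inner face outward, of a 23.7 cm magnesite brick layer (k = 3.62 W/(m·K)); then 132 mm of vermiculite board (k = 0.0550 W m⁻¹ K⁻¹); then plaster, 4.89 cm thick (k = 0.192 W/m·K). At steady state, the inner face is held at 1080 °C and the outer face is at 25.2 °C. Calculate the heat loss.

Treat each layer as a resistance in series:
  R_magnesite brick = L/(kA) = 0.237/(3.62·10.5) = 0.006235 K/W
  R_vermiculite board = L/(kA) = 0.132/(0.0550·10.5) = 0.2286 K/W
  R_plaster = L/(kA) = 0.0489/(0.192·10.5) = 0.02426 K/W
ΣR = 0.006235 + 0.2286 + 0.02426 = 0.2591 K/W
Q = ΔT/ΣR = (1080 °C − 25.2 °C)/0.2591 = 4070 W

Q = 4070 W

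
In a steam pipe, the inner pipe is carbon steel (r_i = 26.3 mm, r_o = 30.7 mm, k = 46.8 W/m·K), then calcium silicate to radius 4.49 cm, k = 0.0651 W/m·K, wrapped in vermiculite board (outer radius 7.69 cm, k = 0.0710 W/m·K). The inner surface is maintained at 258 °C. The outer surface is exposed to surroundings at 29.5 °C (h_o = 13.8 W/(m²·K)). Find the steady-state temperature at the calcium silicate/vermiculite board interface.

Treat each layer as a resistance in series:
  R'_carbon steel = ln(0.0307/0.0263)/(2πk) = 0.1547/(2π·46.8) = 5.261×10^-4 m·K/W
  R'_calcium silicate = ln(0.0449/0.0307)/(2πk) = 0.3802/(2π·0.0651) = 0.9294 m·K/W
  R'_vermiculite board = ln(0.0769/0.0449)/(2πk) = 0.5381/(2π·0.0710) = 1.206 m·K/W
  R'_conv,out = 1/(2πr h) = 1/(2π·0.0769·13.8) = 0.1500 m·K/W
ΣR = 5.261×10^-4 + 0.9294 + 1.206 + 0.1500 = 2.286 m·K/W
Q' = ΔT/ΣR = (258 °C − 29.5 °C)/2.286 = 99.96 W/m
From the inner boundary to the calcium silicate/vermiculite board interface, ΣR_partial = 0.9299 m·K/W.
T_interface = T_in − Q'·ΣR_partial = 258 °C − (99.96)(0.9299) = 165 °C

T = 165 °C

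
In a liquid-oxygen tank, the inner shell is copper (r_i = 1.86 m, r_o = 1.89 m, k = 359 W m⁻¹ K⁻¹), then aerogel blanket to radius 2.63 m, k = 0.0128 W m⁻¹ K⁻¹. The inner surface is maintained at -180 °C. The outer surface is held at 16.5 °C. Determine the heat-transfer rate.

Q = 212 W

Series thermal resistances, inner to outer:
  R_copper = (1/1.86 − 1/1.89)/(4πk) = 0.008534/(4π·359) = 1.892×10^-6 K/W
  R_aerogel blanket = (1/1.89 − 1/2.63)/(4πk) = 0.1489/(4π·0.0128) = 0.9255 K/W
ΣR = 1.892×10^-6 + 0.9255 = 0.9255 K/W
Q = ΔT/ΣR = (-180 °C − 16.5 °C)/0.9255 = -212 W
(Negative Q ⇒ heat flows inward; heat gain = 212 W.)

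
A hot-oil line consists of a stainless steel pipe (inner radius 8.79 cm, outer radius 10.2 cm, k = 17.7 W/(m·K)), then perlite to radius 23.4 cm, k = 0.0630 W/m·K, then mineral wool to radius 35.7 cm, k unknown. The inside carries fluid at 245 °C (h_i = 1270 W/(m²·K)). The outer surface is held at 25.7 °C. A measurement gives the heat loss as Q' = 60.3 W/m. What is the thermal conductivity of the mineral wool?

ΣR = ΔT/Q' = |245 − 25.7|/60.3 = 3.637 m·K/W
Known resistances:
  R'_conv,in = 1/(2πr h) = 1/(2π·0.0879·1270) = 0.001426 m·K/W
  R'_stainless steel = ln(0.102/0.0879)/(2πk) = 0.1488/(2π·17.7) = 0.001338 m·K/W
  R'_perlite = ln(0.234/0.102)/(2πk) = 0.8303/(2π·0.0630) = 2.098 m·K/W
R_mineral wool = ΣR − ΣR_known = 3.637 − 2.101 = 1.536 m·K/W
ln(r₂/r₁)/(2πk) = 1.536 ⇒ k = 0.4224/(2π·1.536) = 0.0438 W/m·K

k = 0.0438 W/m·K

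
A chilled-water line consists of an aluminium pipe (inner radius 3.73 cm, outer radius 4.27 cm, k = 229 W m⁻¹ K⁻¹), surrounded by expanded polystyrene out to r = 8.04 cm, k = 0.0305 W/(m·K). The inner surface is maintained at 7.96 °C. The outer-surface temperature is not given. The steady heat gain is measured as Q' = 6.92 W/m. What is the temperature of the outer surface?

T_out = 30.8 °C

Series resistances:
  R'_aluminium = ln(0.0427/0.0373)/(2πk) = 0.1352/(2π·229) = 9.397×10^-5 m·K/W
  R'_expanded polystyrene = ln(0.0804/0.0427)/(2πk) = 0.6328/(2π·0.0305) = 3.302 m·K/W
ΣR = 3.302 m·K/W
ΔT = Q'·ΣR = 6.92 × 3.302 = 22.85 K
Heat flows inward, so T_out = T_in + ΔT = 7.96 + 22.85 = 30.8 °C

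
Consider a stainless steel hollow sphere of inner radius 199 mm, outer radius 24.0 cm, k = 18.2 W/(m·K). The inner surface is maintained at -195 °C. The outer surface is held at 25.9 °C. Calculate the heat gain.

Q = 58900 W

Q = 4πk·ΔT/(1/r₁ − 1/r₂) = 4π × 18.2 × 220.9 / (1/0.199 − 1/0.240) = 58900 W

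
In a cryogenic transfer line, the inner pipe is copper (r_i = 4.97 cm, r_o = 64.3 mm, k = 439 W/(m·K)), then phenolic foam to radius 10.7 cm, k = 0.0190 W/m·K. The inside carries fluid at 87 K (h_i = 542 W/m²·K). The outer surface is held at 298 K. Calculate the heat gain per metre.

Treat each layer as a resistance in series:
  R'_conv,in = 1/(2πr h) = 1/(2π·0.0497·542) = 0.005908 m·K/W
  R'_copper = ln(0.0643/0.0497)/(2πk) = 0.2576/(2π·439) = 9.337×10^-5 m·K/W
  R'_phenolic foam = ln(0.107/0.0643)/(2πk) = 0.5093/(2π·0.0190) = 4.266 m·K/W
ΣR = 0.005908 + 9.337×10^-5 + 4.266 = 4.272 m·K/W
Q' = ΔT/ΣR = (87 K − 298 K)/4.272 = -49.4 W/m
(Negative Q' ⇒ heat flows inward; heat gain = 49.4 W/m.)

Q' = 49.4 W/m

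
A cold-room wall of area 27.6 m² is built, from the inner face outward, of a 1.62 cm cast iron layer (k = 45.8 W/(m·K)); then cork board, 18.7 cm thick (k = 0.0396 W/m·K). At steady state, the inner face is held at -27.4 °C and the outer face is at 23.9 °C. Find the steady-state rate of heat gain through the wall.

Q = 300 W

Resistance network (inner→outer):
  R_cast iron = L/(kA) = 0.0162/(45.8·27.6) = 1.282×10^-5 K/W
  R_cork board = L/(kA) = 0.187/(0.0396·27.6) = 0.1711 K/W
ΣR = 1.282×10^-5 + 0.1711 = 0.1711 K/W
Q = ΔT/ΣR = (-27.4 °C − 23.9 °C)/0.1711 = -300 W
(Negative Q ⇒ heat flows inward; heat gain = 300 W.)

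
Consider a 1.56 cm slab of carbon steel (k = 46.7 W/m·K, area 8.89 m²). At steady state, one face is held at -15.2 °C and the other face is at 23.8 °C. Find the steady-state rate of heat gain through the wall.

Q = kA·ΔT/L = 46.7 × 8.89 × |-15.2 °C − 23.8 °C| / 0.0156 = 1.04×10^6 W

Q = 1040 kW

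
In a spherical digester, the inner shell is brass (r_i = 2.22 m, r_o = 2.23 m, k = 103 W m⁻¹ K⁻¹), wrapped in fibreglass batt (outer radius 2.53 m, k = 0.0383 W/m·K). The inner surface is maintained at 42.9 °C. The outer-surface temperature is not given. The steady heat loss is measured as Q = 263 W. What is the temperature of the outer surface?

T_out = 13.8 °C

Sum the resistances:
  R_brass = (1/2.22 − 1/2.23)/(4πk) = 0.002020/(4π·103) = 1.561×10^-6 K/W
  R_fibreglass batt = (1/2.23 − 1/2.53)/(4πk) = 0.05317/(4π·0.0383) = 0.1105 K/W
ΣR = 0.1105 K/W
ΔT = Q·ΣR = 263 × 0.1105 = 29.06 K
Heat flows outward, so T_out = T_in − ΔT = 42.9 − 29.06 = 13.8 °C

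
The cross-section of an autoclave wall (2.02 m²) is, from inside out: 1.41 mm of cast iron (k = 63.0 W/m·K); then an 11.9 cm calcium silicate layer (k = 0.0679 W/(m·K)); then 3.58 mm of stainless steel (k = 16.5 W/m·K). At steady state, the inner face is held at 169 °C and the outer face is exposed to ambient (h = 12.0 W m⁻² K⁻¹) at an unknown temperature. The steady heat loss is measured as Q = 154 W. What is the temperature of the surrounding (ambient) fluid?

T_out = 29.0 °C

Sum the resistances:
  R_cast iron = L/(kA) = 0.00141/(63.0·2.02) = 1.108×10^-5 K/W
  R_calcium silicate = L/(kA) = 0.119/(0.0679·2.02) = 0.8676 K/W
  R_stainless steel = L/(kA) = 0.00358/(16.5·2.02) = 1.074×10^-4 K/W
  R_conv,out = 1/(hA) = 1/(12.0·2.02) = 0.04125 K/W
ΣR = 0.9090 K/W
ΔT = Q·ΣR = 154 × 0.9090 = 140.0 K
Heat flows outward, so T_out = T_in − ΔT = 169 − 140.0 = 29.0 °C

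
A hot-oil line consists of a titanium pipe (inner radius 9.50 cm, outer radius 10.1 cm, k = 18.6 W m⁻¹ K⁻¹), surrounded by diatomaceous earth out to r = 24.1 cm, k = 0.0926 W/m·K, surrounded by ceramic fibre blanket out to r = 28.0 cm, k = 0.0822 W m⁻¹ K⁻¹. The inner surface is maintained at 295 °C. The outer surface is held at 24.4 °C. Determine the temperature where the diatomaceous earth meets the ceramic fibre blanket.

T = 68.4 °C

Resistance network (inner→outer):
  R'_titanium = ln(0.101/0.0950)/(2πk) = 0.06124/(2π·18.6) = 5.240×10^-4 m·K/W
  R'_diatomaceous earth = ln(0.241/0.101)/(2πk) = 0.8697/(2π·0.0926) = 1.495 m·K/W
  R'_ceramic fibre blanket = ln(0.280/0.241)/(2πk) = 0.1500/(2π·0.0822) = 0.2904 m·K/W
ΣR = 5.240×10^-4 + 1.495 + 0.2904 = 1.786 m·K/W
Q' = ΔT/ΣR = (295 °C − 24.4 °C)/1.786 = 151.5 W/m
From the inner boundary to the diatomaceous earth/ceramic fibre blanket interface, ΣR_partial = 1.496 m·K/W.
T_interface = T_in − Q'·ΣR_partial = 295 °C − (151.5)(1.496) = 68.4 °C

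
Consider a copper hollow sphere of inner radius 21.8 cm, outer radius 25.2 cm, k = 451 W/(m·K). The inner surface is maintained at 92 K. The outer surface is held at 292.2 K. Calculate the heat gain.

Q = 4πk·ΔT/(1/r₁ − 1/r₂) = 4π × 451 × 200.2 / (1/0.218 − 1/0.252) = 1.83×10^6 W

Q = 1830 kW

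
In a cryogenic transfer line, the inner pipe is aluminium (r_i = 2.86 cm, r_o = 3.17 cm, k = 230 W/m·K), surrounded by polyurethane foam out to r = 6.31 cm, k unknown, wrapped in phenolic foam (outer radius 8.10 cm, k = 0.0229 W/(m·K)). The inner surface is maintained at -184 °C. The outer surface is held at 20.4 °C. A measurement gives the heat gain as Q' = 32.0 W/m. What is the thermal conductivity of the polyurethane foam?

k = 0.0236 W/m·K

ΣR = ΔT/Q' = |-184 − 20.4|/32.0 = 6.388 m·K/W
Known resistances:
  R'_aluminium = ln(0.0317/0.0286)/(2πk) = 0.1029/(2π·230) = 7.121×10^-5 m·K/W
  R'_phenolic foam = ln(0.0810/0.0631)/(2πk) = 0.2497/(2π·0.0229) = 1.736 m·K/W
R_polyurethane foam = ΣR − ΣR_known = 6.388 − 1.736 = 4.652 m·K/W
ln(r₂/r₁)/(2πk) = 4.652 ⇒ k = 0.6884/(2π·4.652) = 0.0236 W/m·K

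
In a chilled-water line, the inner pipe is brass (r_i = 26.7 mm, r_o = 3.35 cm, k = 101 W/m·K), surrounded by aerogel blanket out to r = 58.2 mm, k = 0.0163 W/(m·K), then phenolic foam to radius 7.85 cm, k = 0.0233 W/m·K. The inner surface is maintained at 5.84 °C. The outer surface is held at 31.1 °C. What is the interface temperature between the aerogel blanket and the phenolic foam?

Treat each layer as a resistance in series:
  R'_brass = ln(0.0335/0.0267)/(2πk) = 0.2269/(2π·101) = 3.575×10^-4 m·K/W
  R'_aerogel blanket = ln(0.0582/0.0335)/(2πk) = 0.5523/(2π·0.0163) = 5.393 m·K/W
  R'_phenolic foam = ln(0.0785/0.0582)/(2πk) = 0.2992/(2π·0.0233) = 2.044 m·K/W
ΣR = 3.575×10^-4 + 5.393 + 2.044 = 7.437 m·K/W
Q' = ΔT/ΣR = (5.84 °C − 31.1 °C)/7.437 = -3.397 W/m
From the inner boundary to the aerogel blanket/phenolic foam interface, ΣR_partial = 5.393 m·K/W.
T_interface = T_in − Q'·ΣR_partial = 5.84 °C − (-3.397)(5.393) = 24.2 °C

T = 24.2 °C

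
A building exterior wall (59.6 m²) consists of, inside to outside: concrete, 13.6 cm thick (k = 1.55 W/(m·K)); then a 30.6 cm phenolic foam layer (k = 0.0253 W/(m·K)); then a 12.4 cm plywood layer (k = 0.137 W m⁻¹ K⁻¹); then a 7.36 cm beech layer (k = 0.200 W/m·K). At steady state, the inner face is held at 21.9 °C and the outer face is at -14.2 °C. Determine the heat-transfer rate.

Q = 160 W

Series thermal resistances, inner to outer:
  R_concrete = L/(kA) = 0.136/(1.55·59.6) = 0.001472 K/W
  R_phenolic foam = L/(kA) = 0.306/(0.0253·59.6) = 0.2029 K/W
  R_plywood = L/(kA) = 0.124/(0.137·59.6) = 0.01519 K/W
  R_beech = L/(kA) = 0.0736/(0.200·59.6) = 0.006174 K/W
ΣR = 0.001472 + 0.2029 + 0.01519 + 0.006174 = 0.2257 K/W
Q = ΔT/ΣR = (21.9 °C − -14.2 °C)/0.2257 = 160 W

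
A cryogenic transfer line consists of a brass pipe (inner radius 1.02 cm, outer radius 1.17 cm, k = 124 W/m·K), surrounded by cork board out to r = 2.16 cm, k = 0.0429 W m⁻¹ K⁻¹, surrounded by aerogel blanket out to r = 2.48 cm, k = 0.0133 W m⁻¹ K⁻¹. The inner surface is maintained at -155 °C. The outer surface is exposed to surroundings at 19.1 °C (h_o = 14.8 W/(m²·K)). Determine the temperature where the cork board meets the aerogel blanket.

T = -64.2 °C

Series thermal resistances, inner to outer:
  R'_brass = ln(0.0117/0.0102)/(2πk) = 0.1372/(2π·124) = 1.761×10^-4 m·K/W
  R'_cork board = ln(0.0216/0.0117)/(2πk) = 0.6131/(2π·0.0429) = 2.275 m·K/W
  R'_aerogel blanket = ln(0.0248/0.0216)/(2πk) = 0.1382/(2π·0.0133) = 1.653 m·K/W
  R'_conv,out = 1/(2πr h) = 1/(2π·0.0248·14.8) = 0.4336 m·K/W
ΣR = 1.761×10^-4 + 2.275 + 1.653 + 0.4336 = 4.362 m·K/W
Q' = ΔT/ΣR = (-155 °C − 19.1 °C)/4.362 = -39.91 W/m
From the inner boundary to the cork board/aerogel blanket interface, ΣR_partial = 2.275 m·K/W.
T_interface = T_in − Q'·ΣR_partial = -155 °C − (-39.91)(2.275) = -64.2 °C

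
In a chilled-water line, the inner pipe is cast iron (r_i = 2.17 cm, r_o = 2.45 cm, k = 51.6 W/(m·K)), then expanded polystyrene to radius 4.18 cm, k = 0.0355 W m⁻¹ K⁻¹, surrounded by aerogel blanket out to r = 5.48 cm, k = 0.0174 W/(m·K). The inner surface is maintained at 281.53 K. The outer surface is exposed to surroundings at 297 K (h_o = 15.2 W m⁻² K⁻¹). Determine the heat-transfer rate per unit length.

Series thermal resistances, inner to outer:
  R'_cast iron = ln(0.0245/0.0217)/(2πk) = 0.1214/(2π·51.6) = 3.743×10^-4 m·K/W
  R'_expanded polystyrene = ln(0.0418/0.0245)/(2πk) = 0.5342/(2π·0.0355) = 2.395 m·K/W
  R'_aerogel blanket = ln(0.0548/0.0418)/(2πk) = 0.2708/(2π·0.0174) = 2.477 m·K/W
  R'_conv,out = 1/(2πr h) = 1/(2π·0.0548·15.2) = 0.1911 m·K/W
ΣR = 3.743×10^-4 + 2.395 + 2.477 + 0.1911 = 5.063 m·K/W
Q' = ΔT/ΣR = (281.53 K − 297 K)/5.063 = -3.06 W/m
(Negative Q' ⇒ heat flows inward; heat gain = 3.06 W/m.)

Q' = 3.06 W/m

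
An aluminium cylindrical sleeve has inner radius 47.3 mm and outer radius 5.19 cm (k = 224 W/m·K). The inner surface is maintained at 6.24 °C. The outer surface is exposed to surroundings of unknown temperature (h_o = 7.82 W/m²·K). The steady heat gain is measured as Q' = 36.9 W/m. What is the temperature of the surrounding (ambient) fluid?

Series resistances:
  R'_aluminium = ln(0.0519/0.0473)/(2πk) = 0.09281/(2π·224) = 6.594×10^-5 m·K/W
  R'_conv,out = 1/(2πr h) = 1/(2π·0.0519·7.82) = 0.3921 m·K/W
ΣR = 0.3922 m·K/W
ΔT = Q'·ΣR = 36.9 × 0.3922 = 14.47 K
Heat flows inward, so T_out = T_in + ΔT = 6.24 + 14.47 = 20.7 °C

T_out = 20.7 °C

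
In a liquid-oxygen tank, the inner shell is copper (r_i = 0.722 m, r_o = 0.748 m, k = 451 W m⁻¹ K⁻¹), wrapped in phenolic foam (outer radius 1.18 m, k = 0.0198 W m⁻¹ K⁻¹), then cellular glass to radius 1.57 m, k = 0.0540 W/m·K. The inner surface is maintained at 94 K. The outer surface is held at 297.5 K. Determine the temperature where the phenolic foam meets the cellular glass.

T = 269.8 K

Series thermal resistances, inner to outer:
  R_copper = (1/0.722 − 1/0.748)/(4πk) = 0.04814/(4π·451) = 8.495×10^-6 K/W
  R_phenolic foam = (1/0.748 − 1/1.18)/(4πk) = 0.4894/(4π·0.0198) = 1.967 K/W
  R_cellular glass = (1/1.18 − 1/1.57)/(4πk) = 0.2105/(4π·0.0540) = 0.3102 K/W
ΣR = 8.495×10^-6 + 1.967 + 0.3102 = 2.277 K/W
Q = ΔT/ΣR = (94 K − 297.5 K)/2.277 = -89.37 W
From the inner boundary to the phenolic foam/cellular glass interface, ΣR_partial = 1.967 K/W.
T_interface = T_in − Q·ΣR_partial = 94 K − (-89.37)(1.967) = 269.8 K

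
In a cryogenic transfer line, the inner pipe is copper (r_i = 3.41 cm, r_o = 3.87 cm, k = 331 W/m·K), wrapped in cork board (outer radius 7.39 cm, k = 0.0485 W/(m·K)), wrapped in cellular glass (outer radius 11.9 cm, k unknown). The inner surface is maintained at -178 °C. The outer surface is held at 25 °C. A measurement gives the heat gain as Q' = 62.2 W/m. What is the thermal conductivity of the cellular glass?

ΣR = ΔT/Q' = |-178 − 25|/62.2 = 3.264 m·K/W
Known resistances:
  R'_copper = ln(0.0387/0.0341)/(2πk) = 0.1265/(2π·331) = 6.085×10^-5 m·K/W
  R'_cork board = ln(0.0739/0.0387)/(2πk) = 0.6469/(2π·0.0485) = 2.123 m·K/W
R_cellular glass = ΣR − ΣR_known = 3.264 − 2.123 = 1.141 m·K/W
ln(r₂/r₁)/(2πk) = 1.141 ⇒ k = 0.4764/(2π·1.141) = 0.0665 W/m·K

k = 0.0665 W/m·K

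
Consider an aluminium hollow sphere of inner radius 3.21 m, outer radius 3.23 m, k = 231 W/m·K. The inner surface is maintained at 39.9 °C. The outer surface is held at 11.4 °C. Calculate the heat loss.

Q = 4πk·ΔT/(1/r₁ − 1/r₂) = 4π × 231 × 28.5 / (1/3.21 − 1/3.23) = 4.29×10^7 W

Q = 42900 kW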